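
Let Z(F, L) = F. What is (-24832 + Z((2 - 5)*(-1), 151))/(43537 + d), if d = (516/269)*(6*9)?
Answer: -6679001/11739317 ≈ -0.56894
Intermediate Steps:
d = 27864/269 (d = (516*(1/269))*54 = (516/269)*54 = 27864/269 ≈ 103.58)
(-24832 + Z((2 - 5)*(-1), 151))/(43537 + d) = (-24832 + (2 - 5)*(-1))/(43537 + 27864/269) = (-24832 - 3*(-1))/(11739317/269) = (-24832 + 3)*(269/11739317) = -24829*269/11739317 = -6679001/11739317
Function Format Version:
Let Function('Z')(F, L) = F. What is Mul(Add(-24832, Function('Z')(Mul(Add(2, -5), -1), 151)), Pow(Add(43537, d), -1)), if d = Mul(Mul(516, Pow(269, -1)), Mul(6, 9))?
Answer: Rational(-6679001, 11739317) ≈ -0.56894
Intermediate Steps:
d = Rational(27864, 269) (d = Mul(Mul(516, Rational(1, 269)), 54) = Mul(Rational(516, 269), 54) = Rational(27864, 269) ≈ 103.58)
Mul(Add(-24832, Function('Z')(Mul(Add(2, -5), -1), 151)), Pow(Add(43537, d), -1)) = Mul(Add(-24832, Mul(Add(2, -5), -1)), Pow(Add(43537, Rational(27864, 269)), -1)) = Mul(Add(-24832, Mul(-3, -1)), Pow(Rational(11739317, 269), -1)) = Mul(Add(-24832, 3), Rational(269, 11739317)) = Mul(-24829, Rational(269, 11739317)) = Rational(-6679001, 11739317)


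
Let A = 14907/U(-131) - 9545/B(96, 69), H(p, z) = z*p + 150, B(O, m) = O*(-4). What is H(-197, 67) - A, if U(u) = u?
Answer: -651943003/50304 ≈ -12960.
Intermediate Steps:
B(O, m) = -4*O
H(p, z) = 150 + p*z (H(p, z) = p*z + 150 = 150 + p*z)
A = -4473893/50304 (A = 14907/(-131) - 9545/((-4*96)) = 14907*(-1/131) - 9545/(-384) = -14907/131 - 9545*(-1/384) = -14907/131 + 9545/384 = -4473893/50304 ≈ -88.937)
H(-197, 67) - A = (150 - 197*67) - 1*(-4473893/50304) = (150 - 13199) + 4473893/50304 = -13049 + 4473893/50304 = -651943003/50304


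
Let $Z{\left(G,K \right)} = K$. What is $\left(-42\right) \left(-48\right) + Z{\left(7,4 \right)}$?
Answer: $2020$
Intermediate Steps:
$\left(-42\right) \left(-48\right) + Z{\left(7,4 \right)} = \left(-42\right) \left(-48\right) + 4 = 2016 + 4 = 2020$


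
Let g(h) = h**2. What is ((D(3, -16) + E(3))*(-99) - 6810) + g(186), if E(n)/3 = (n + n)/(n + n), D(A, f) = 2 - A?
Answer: 27588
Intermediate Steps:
E(n) = 3 (E(n) = 3*((n + n)/(n + n)) = 3*((2*n)/((2*n))) = 3*((2*n)*(1/(2*n))) = 3*1 = 3)
((D(3, -16) + E(3))*(-99) - 6810) + g(186) = (((2 - 1*3) + 3)*(-99) - 6810) + 186**2 = (((2 - 3) + 3)*(-99) - 6810) + 34596 = ((-1 + 3)*(-99) - 6810) + 34596 = (2*(-99) - 6810) + 34596 = (-198 - 6810) + 34596 = -7008 + 34596 = 27588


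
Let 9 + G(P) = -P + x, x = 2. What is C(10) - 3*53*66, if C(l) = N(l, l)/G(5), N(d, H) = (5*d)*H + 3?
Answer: -126431/12 ≈ -10536.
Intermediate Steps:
N(d, H) = 3 + 5*H*d (N(d, H) = 5*H*d + 3 = 3 + 5*H*d)
G(P) = -7 - P (G(P) = -9 + (-P + 2) = -9 + (2 - P) = -7 - P)
C(l) = -1/4 - 5*l**2/12 (C(l) = (3 + 5*l*l)/(-7 - 1*5) = (3 + 5*l**2)/(-7 - 5) = (3 + 5*l**2)/(-12) = (3 + 5*l**2)*(-1/12) = -1/4 - 5*l**2/12)
C(10) - 3*53*66 = (-1/4 - 5/12*10**2) - 3*53*66 = (-1/4 - 5/12*100) - 159*66 = (-1/4 - 125/3) - 10494 = -503/12 - 10494 = -126431/12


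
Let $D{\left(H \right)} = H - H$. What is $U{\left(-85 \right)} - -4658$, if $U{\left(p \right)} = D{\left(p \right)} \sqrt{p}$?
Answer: $4658$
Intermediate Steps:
$D{\left(H \right)} = 0$
$U{\left(p \right)} = 0$ ($U{\left(p \right)} = 0 \sqrt{p} = 0$)
$U{\left(-85 \right)} - -4658 = 0 - -4658 = 0 + 4658 = 4658$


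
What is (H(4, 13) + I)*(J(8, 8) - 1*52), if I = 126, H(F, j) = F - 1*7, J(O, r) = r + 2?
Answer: -5166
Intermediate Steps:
J(O, r) = 2 + r
H(F, j) = -7 + F (H(F, j) = F - 7 = -7 + F)
(H(4, 13) + I)*(J(8, 8) - 1*52) = ((-7 + 4) + 126)*((2 + 8) - 1*52) = (-3 + 126)*(10 - 52) = 123*(-42) = -5166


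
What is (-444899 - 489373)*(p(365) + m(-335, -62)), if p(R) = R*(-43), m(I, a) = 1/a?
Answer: 454565837376/31 ≈ 1.4663e+10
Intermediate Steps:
p(R) = -43*R
(-444899 - 489373)*(p(365) + m(-335, -62)) = (-444899 - 489373)*(-43*365 + 1/(-62)) = -934272*(-15695 - 1/62) = -934272*(-973091/62) = 454565837376/31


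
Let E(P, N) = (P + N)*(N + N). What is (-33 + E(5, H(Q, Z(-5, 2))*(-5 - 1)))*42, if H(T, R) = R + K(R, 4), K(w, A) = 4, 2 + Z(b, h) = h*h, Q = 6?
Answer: 92358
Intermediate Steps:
Z(b, h) = -2 + h² (Z(b, h) = -2 + h*h = -2 + h²)
H(T, R) = 4 + R (H(T, R) = R + 4 = 4 + R)
E(P, N) = 2*N*(N + P) (E(P, N) = (N + P)*(2*N) = 2*N*(N + P))
(-33 + E(5, H(Q, Z(-5, 2))*(-5 - 1)))*42 = (-33 + 2*((4 + (-2 + 2²))*(-5 - 1))*((4 + (-2 + 2²))*(-5 - 1) + 5))*42 = (-33 + 2*((4 + (-2 + 4))*(-6))*((4 + (-2 + 4))*(-6) + 5))*42 = (-33 + 2*((4 + 2)*(-6))*((4 + 2)*(-6) + 5))*42 = (-33 + 2*(6*(-6))*(6*(-6) + 5))*42 = (-33 + 2*(-36)*(-36 + 5))*42 = (-33 + 2*(-36)*(-31))*42 = (-33 + 2232)*42 = 2199*42 = 92358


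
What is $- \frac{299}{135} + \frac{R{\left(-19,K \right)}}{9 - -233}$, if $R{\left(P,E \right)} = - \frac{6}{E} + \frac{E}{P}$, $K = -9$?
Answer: $- \frac{1371877}{620730} \approx -2.2101$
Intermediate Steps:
$- \frac{299}{135} + \frac{R{\left(-19,K \right)}}{9 - -233} = - \frac{299}{135} + \frac{- \frac{6}{-9} - \frac{9}{-19}}{9 - -233} = \left(-299\right) \frac{1}{135} + \frac{\left(-6\right) \left(- \frac{1}{9}\right) - - \frac{9}{19}}{9 + 233} = - \frac{299}{135} + \frac{\frac{2}{3} + \frac{9}{19}}{242} = - \frac{299}{135} + \frac{65}{57} \cdot \frac{1}{242} = - \frac{299}{135} + \frac{65}{13794} = - \frac{1371877}{620730}$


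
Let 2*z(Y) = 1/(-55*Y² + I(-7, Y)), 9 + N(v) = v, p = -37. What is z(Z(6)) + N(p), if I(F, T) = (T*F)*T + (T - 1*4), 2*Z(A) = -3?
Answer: -13341/290 ≈ -46.003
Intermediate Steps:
Z(A) = -3/2 (Z(A) = (½)*(-3) = -3/2)
I(F, T) = -4 + T + F*T² (I(F, T) = (F*T)*T + (T - 4) = F*T² + (-4 + T) = -4 + T + F*T²)
N(v) = -9 + v
z(Y) = 1/(2*(-4 + Y - 62*Y²)) (z(Y) = 1/(2*(-55*Y² + (-4 + Y - 7*Y²))) = 1/(2*(-4 + Y - 62*Y²)))
z(Z(6)) + N(p) = -1/(8 - 2*(-3/2) + 124*(-3/2)²) + (-9 - 37) = -1/(8 + 3 + 124*(9/4)) - 46 = -1/(8 + 3 + 279) - 46 = -1/290 - 46 = -13341/290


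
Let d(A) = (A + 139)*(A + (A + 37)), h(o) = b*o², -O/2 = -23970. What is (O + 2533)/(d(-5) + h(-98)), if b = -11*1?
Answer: -50473/102026 ≈ -0.49471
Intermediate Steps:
O = 47940 (O = -2*(-23970) = 47940)
b = -11
h(o) = -11*o²
d(A) = (37 + 2*A)*(139 + A) (d(A) = (139 + A)*(A + (37 + A)) = (139 + A)*(37 + 2*A) = (37 + 2*A)*(139 + A))
(O + 2533)/(d(-5) + h(-98)) = (47940 + 2533)/((5143 + 2*(-5)² + 315*(-5)) - 11*(-98)²) = 50473/((5143 + 2*25 - 1575) - 11*9604) = 50473/((5143 + 50 - 1575) - 105644) = 50473/(3618 - 105644) = 50473/(-102026) = 50473*(-1/102026) = -50473/102026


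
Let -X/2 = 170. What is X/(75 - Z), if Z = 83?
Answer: 85/2 ≈ 42.500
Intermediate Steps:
X = -340 (X = -2*170 = -340)
X/(75 - Z) = -340/(75 - 1*83) = -340/(75 - 83) = -340/(-8) = -340*(-⅛) = 85/2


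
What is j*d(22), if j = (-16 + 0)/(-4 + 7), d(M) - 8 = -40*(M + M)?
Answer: 9344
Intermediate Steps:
d(M) = 8 - 80*M (d(M) = 8 - 40*(M + M) = 8 - 80*M)
j = -16/3 ≈ -5.3333
j*d(22) = -16*(8 - 80*22)/3 = -16*(8 - 1760)/3 = -16/3*(-1752) = 9344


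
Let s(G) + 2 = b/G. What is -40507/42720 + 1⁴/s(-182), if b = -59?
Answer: -805187/521184 ≈ -1.5449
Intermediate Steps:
s(G) = -2 - 59/G
-40507/42720 + 1⁴/s(-182) = -40507/42720 + 1⁴/(-2 - 59/(-182)) = -40507*1/42720 + 1/(-2 - 59*(-1/182)) = -40507/42720 + 1/(-2 + 59/182) = -40507/42720 + 1/(-305/182) = -40507/42720 + 1*(-182/305) = -40507/42720 - 182/305 = -805187/521184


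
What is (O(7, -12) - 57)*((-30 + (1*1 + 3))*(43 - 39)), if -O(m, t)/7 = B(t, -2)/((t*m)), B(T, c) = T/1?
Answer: 6032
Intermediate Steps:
B(T, c) = T (B(T, c) = T*1 = T)
O(m, t) = -7/m (O(m, t) = -7*t/(t*m) = -7*t/(m*t) = -7*t*1/(m*t) = -7/m)
(O(7, -12) - 57)*((-30 + (1*1 + 3))*(43 - 39)) = (-7/7 - 57)*((-30 + (1*1 + 3))*(43 - 39)) = (-7*1/7 - 57)*((-30 + (1 + 3))*4) = (-1 - 57)*((-30 + 4)*4) = -(-1508)*4 = -58*(-104) = 6032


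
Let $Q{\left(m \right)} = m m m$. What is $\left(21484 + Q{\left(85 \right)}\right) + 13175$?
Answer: $648784$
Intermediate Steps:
$Q{\left(m \right)} = m^{3}$ ($Q{\left(m \right)} = m^{2} m = m^{3}$)
$\left(21484 + Q{\left(85 \right)}\right) + 13175 = \left(21484 + 85^{3}\right) + 13175 = \left(21484 + 614125\right) + 13175 = 635609 + 13175 = 648784$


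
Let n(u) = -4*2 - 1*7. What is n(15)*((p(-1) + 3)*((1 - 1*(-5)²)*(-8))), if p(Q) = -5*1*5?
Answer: 63360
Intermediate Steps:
n(u) = -15 (n(u) = -8 - 7 = -15)
p(Q) = -25 (p(Q) = -5*5 = -25)
n(15)*((p(-1) + 3)*((1 - 1*(-5)²)*(-8))) = -15*(-25 + 3)*(1 - 1*(-5)²)*(-8) = -(-330)*(1 - 1*25)*(-8) = -(-330)*(1 - 25)*(-8) = -(-330)*(-24*(-8)) = -(-330)*192 = -15*(-4224) = 63360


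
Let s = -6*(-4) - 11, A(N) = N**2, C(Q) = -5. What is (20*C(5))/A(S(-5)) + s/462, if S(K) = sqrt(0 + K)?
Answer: 9253/462 ≈ 20.028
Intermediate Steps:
S(K) = sqrt(K)
s = 13 (s = 24 - 11 = 13)
(20*C(5))/A(S(-5)) + s/462 = (20*(-5))/((sqrt(-5))**2) + 13/462 = -100/((I*sqrt(5))**2) + 13*(1/462) = -100/(-5) + 13/462 = -100*(-1/5) + 13/462 = 20 + 13/462 = 9253/462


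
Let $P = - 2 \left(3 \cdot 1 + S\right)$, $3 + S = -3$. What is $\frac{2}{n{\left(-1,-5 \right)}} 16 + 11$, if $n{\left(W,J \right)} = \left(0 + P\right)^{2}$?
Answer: $\frac{107}{9} \approx 11.889$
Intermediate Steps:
$S = -6$ ($S = -3 - 3 = -6$)
$P = 6$ ($P = - 2 \left(3 \cdot 1 - 6\right) = - 2 \left(3 - 6\right) = \left(-2\right) \left(-3\right) = 6$)
$n{\left(W,J \right)} = 36$ ($n{\left(W,J \right)} = \left(0 + 6\right)^{2} = 6^{2} = 36$)
$\frac{2}{n{\left(-1,-5 \right)}} 16 + 11 = \frac{2}{36} \cdot 16 + 11 = 2 \cdot \frac{1}{36} \cdot 16 + 11 = \frac{1}{18} \cdot 16 + 11 = \frac{8}{9} + 11 = \frac{107}{9}$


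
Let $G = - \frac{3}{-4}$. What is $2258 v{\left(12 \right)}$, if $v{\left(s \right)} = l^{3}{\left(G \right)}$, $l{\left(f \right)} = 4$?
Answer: $144512$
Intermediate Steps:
$G = \frac{3}{4}$ ($G = \left(-3\right) \left(- \frac{1}{4}\right) = \frac{3}{4} \approx 0.75$)
$v{\left(s \right)} = 64$ ($v{\left(s \right)} = 4^{3} = 64$)
$2258 v{\left(12 \right)} = 2258 \cdot 64 = 144512$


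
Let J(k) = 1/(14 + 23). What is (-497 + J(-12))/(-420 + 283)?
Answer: 18388/5069 ≈ 3.6275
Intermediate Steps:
J(k) = 1/37
(-497 + J(-12))/(-420 + 283) = (-497 + 1/37)/(-420 + 283) = -18388/37/(-137) = -18388/37*(-1/137) = 18388/5069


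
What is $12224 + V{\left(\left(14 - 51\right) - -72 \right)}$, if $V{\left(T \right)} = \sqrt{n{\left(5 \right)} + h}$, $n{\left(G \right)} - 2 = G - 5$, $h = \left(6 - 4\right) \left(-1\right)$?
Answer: $12224$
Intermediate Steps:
$h = -2$ ($h = 2 \left(-1\right) = -2$)
$n{\left(G \right)} = -3 + G$ ($n{\left(G \right)} = 2 + \left(G - 5\right) = 2 + \left(-5 + G\right) = -3 + G$)
$V{\left(T \right)} = 0$ ($V{\left(T \right)} = \sqrt{\left(-3 + 5\right) - 2} = \sqrt{2 - 2} = \sqrt{0} = 0$)
$12224 + V{\left(\left(14 - 51\right) - -72 \right)} = 12224 + 0 = 12224$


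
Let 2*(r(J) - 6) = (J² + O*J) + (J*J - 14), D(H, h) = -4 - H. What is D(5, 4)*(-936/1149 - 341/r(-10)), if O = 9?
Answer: 147451/2298 ≈ 64.165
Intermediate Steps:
r(J) = -1 + J² + 9*J/2 (r(J) = 6 + ((J² + 9*J) + (J*J - 14))/2 = 6 + ((J² + 9*J) + (J² - 14))/2 = 6 + ((J² + 9*J) + (-14 + J²))/2 = 6 + (-14 + 2*J² + 9*J)/2 = 6 + (-7 + J² + 9*J/2) = -1 + J² + 9*J/2)
D(5, 4)*(-936/1149 - 341/r(-10)) = (-4 - 1*5)*(-936/1149 - 341/(-1 + (-10)² + (9/2)*(-10))) = (-4 - 5)*(-936*1/1149 - 341/(-1 + 100 - 45)) = -9*(-312/383 - 341/54) = -9*(-147451/20682) = 147451/2298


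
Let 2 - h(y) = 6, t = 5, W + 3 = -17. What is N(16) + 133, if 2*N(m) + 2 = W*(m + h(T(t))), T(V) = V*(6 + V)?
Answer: 12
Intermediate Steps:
W = -20 (W = -3 - 17 = -20)
h(y) = -4 (h(y) = 2 - 1*6 = 2 - 6 = -4)
N(m) = 39 - 10*m (N(m) = -1 + (-20*(m - 4))/2 = -1 + (-20*(-4 + m))/2 = -1 + (80 - 20*m)/2 = -1 + (40 - 10*m) = 39 - 10*m)
N(16) + 133 = (39 - 10*16) + 133 = (39 - 160) + 133 = -121 + 133 = 12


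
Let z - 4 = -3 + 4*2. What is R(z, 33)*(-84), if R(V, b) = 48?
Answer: -4032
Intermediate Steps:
z = 9 (z = 4 + (-3 + 4*2) = 4 + (-3 + 8) = 4 + 5 = 9)
R(z, 33)*(-84) = 48*(-84) = -4032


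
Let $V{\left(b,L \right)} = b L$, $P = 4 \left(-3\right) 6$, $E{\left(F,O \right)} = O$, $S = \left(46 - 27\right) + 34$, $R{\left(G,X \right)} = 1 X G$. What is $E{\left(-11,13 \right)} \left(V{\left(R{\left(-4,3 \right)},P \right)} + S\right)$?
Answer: $11921$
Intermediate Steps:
$R{\left(G,X \right)} = G X$ ($R{\left(G,X \right)} = X G = G X$)
$S = 53$ ($S = 19 + 34 = 53$)
$P = -72$ ($P = \left(-12\right) 6 = -72$)
$V{\left(b,L \right)} = L b$
$E{\left(-11,13 \right)} \left(V{\left(R{\left(-4,3 \right)},P \right)} + S\right) = 13 \left(- 72 \left(\left(-4\right) 3\right) + 53\right) = 13 \left(\left(-72\right) \left(-12\right) + 53\right) = 13 \left(864 + 53\right) = 13 \cdot 917 = 11921$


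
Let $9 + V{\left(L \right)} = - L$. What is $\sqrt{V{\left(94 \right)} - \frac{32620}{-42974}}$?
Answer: $\frac{i \sqrt{47203737437}}{21487} \approx 10.111 i$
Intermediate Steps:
$V{\left(L \right)} = -9 - L$
$\sqrt{V{\left(94 \right)} - \frac{32620}{-42974}} = \sqrt{\left(-9 - 94\right) - \frac{32620}{-42974}} = \sqrt{\left(-9 - 94\right) - - \frac{16310}{21487}} = \sqrt{-103 + \frac{16310}{21487}} = \sqrt{- \frac{2196851}{21487}} = \frac{i \sqrt{47203737437}}{21487}$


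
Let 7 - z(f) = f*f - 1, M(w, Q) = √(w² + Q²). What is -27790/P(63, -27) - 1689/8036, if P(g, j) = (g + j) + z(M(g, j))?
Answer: 107729917/18699772 ≈ 5.7610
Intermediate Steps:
M(w, Q) = √(Q² + w²)
z(f) = 8 - f² (z(f) = 7 - (f*f - 1) = 7 - (f² - 1) = 7 - (-1 + f²) = 7 + (1 - f²) = 8 - f²)
P(g, j) = 8 + g + j - g² - j² (P(g, j) = (g + j) + (8 - (√(j² + g²))²) = (g + j) + (8 - (√(g² + j²))²) = (g + j) + (8 - (g² + j²)) = (g + j) + (8 + (-g² - j²)) = (g + j) + (8 - g² - j²) = 8 + g + j - g² - j²)
-27790/P(63, -27) - 1689/8036 = -27790/(8 + 63 - 27 - 1*63² - 1*(-27)²) - 1689/8036 = -27790/(8 + 63 - 27 - 1*3969 - 1*729) - 1689*1/8036 = -27790/(8 + 63 - 27 - 3969 - 729) - 1689/8036 = -27790/(-4654) - 1689/8036 = -27790*(-1/4654) - 1689/8036 = 13895/2327 - 1689/8036 = 107729917/18699772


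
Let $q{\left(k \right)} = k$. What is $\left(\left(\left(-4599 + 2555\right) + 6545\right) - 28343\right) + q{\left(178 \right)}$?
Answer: $-23664$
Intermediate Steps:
$\left(\left(\left(-4599 + 2555\right) + 6545\right) - 28343\right) + q{\left(178 \right)} = \left(\left(\left(-4599 + 2555\right) + 6545\right) - 28343\right) + 178 = \left(\left(-2044 + 6545\right) - 28343\right) + 178 = \left(4501 - 28343\right) + 178 = -23842 + 178 = -23664$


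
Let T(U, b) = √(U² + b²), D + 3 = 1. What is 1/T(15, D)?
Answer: √229/229 ≈ 0.066082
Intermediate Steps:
D = -2 (D = -3 + 1 = -2)
1/T(15, D) = 1/(√(15² + (-2)²)) = 1/(√(225 + 4)) = 1/(√229) = √229/229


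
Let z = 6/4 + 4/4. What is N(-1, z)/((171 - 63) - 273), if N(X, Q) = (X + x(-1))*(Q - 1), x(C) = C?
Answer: 1/55 ≈ 0.018182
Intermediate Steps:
z = 5/2 (z = 6*(¼) + 4*(¼) = 3/2 + 1 = 5/2 ≈ 2.5000)
N(X, Q) = (-1 + Q)*(-1 + X) (N(X, Q) = (X - 1)*(Q - 1) = (-1 + X)*(-1 + Q) = (-1 + Q)*(-1 + X))
N(-1, z)/((171 - 63) - 273) = (1 - 1*5/2 - 1*(-1) + (5/2)*(-1))/((171 - 63) - 273) = (1 - 5/2 + 1 - 5/2)/(108 - 273) = -3/(-165) = -3*(-1/165) = 1/55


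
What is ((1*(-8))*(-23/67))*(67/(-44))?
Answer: -46/11 ≈ -4.1818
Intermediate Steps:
((1*(-8))*(-23/67))*(67/(-44)) = (-(-184)/67)*(67*(-1/44)) = -8*(-23/67)*(-67/44) = (184/67)*(-67/44) = -46/11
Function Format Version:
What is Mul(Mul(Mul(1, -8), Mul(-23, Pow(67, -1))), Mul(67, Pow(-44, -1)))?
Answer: Rational(-46, 11) ≈ -4.1818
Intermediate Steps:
Mul(Mul(Mul(1, -8), Mul(-23, Pow(67, -1))), Mul(67, Pow(-44, -1))) = Mul(Mul(-8, Mul(-23, Rational(1, 67))), Mul(67, Rational(-1, 44))) = Mul(Mul(-8, Rational(-23, 67)), Rational(-67, 44)) = Mul(Rational(184, 67), Rational(-67, 44)) = Rational(-46, 11)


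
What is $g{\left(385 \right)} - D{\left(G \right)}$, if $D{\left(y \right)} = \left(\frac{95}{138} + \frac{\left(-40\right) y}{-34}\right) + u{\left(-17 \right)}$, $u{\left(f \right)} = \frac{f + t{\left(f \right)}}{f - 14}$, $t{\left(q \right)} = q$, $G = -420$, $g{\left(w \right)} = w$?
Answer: $\frac{63804881}{72726} \approx 877.33$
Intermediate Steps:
$u{\left(f \right)} = \frac{2 f}{-14 + f}$ ($u{\left(f \right)} = \frac{f + f}{f - 14} = \frac{2 f}{-14 + f}$)
$D{\left(y \right)} = \frac{7637}{4278} + \frac{20 y}{17}$ ($D{\left(y \right)} = \left(\frac{95}{138} + \frac{\left(-40\right) y}{-34}\right) + 2 \left(-17\right) \frac{1}{-14 - 17} = \left(95 \cdot \frac{1}{138} + - 40 y \left(- \frac{1}{34}\right)\right) + 2 \left(-17\right) \frac{1}{-31} = \left(\frac{95}{138} + \frac{20 y}{17}\right) + 2 \left(-17\right) \left(- \frac{1}{31}\right) = \left(\frac{95}{138} + \frac{20 y}{17}\right) + \frac{34}{31} = \frac{7637}{4278} + \frac{20 y}{17}$)
$g{\left(385 \right)} - D{\left(G \right)} = 385 - \left(\frac{7637}{4278} + \frac{20}{17} \left(-420\right)\right) = 385 - \left(\frac{7637}{4278} - \frac{8400}{17}\right) = 385 - - \frac{35805371}{72726} = 385 + \frac{35805371}{72726} = \frac{63804881}{72726}$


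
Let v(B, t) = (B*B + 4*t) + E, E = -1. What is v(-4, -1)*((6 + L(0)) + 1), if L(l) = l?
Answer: 77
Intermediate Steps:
v(B, t) = -1 + B**2 + 4*t (v(B, t) = (B*B + 4*t) - 1 = (B**2 + 4*t) - 1 = -1 + B**2 + 4*t)
v(-4, -1)*((6 + L(0)) + 1) = (-1 + (-4)**2 + 4*(-1))*((6 + 0) + 1) = (-1 + 16 - 4)*(6 + 1) = 11*7 = 77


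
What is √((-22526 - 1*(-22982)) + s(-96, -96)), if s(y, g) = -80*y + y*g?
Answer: 6*√482 ≈ 131.73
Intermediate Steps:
s(y, g) = -80*y + g*y
√((-22526 - 1*(-22982)) + s(-96, -96)) = √((-22526 - 1*(-22982)) - 96*(-80 - 96)) = √((-22526 + 22982) - 96*(-176)) = √(456 + 16896) = √17352 = 6*√482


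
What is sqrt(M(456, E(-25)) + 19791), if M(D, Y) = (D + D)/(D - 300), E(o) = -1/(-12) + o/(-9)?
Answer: sqrt(3345667)/13 ≈ 140.70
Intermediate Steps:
E(o) = 1/12 - o/9 (E(o) = -1*(-1/12) + o*(-1/9) = 1/12 - o/9)
M(D, Y) = 2*D/(-300 + D) (M(D, Y) = (2*D)/(-300 + D) = 2*D/(-300 + D))
sqrt(M(456, E(-25)) + 19791) = sqrt(2*456/(-300 + 456) + 19791) = sqrt(2*456/156 + 19791) = sqrt(2*456*(1/156) + 19791) = sqrt(76/13 + 19791) = sqrt(257359/13) = sqrt(3345667)/13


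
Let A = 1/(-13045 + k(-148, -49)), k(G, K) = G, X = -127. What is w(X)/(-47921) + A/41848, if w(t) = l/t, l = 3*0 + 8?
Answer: 4410719345/3360066421782088 ≈ 1.3127e-6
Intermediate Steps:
A = -1/13193 (A = 1/(-13045 - 148) = 1/(-13193) = -1/13193 ≈ -7.5798e-5)
l = 8 (l = 0 + 8 = 8)
w(t) = 8/t
w(X)/(-47921) + A/41848 = (8/(-127))/(-47921) - 1/13193/41848 = (8*(-1/127))*(-1/47921) - 1/13193*1/41848 = -8/127*(-1/47921) - 1/552100664 = 8/6085967 - 1/552100664 = 4410719345/3360066421782088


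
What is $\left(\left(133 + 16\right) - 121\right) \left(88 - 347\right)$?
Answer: $-7252$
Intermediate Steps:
$\left(\left(133 + 16\right) - 121\right) \left(88 - 347\right) = \left(149 - 121\right) \left(-259\right) = 28 \left(-259\right) = -7252$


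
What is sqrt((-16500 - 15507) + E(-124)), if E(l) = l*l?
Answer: I*sqrt(16631) ≈ 128.96*I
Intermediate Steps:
E(l) = l**2
sqrt((-16500 - 15507) + E(-124)) = sqrt((-16500 - 15507) + (-124)**2) = sqrt(-32007 + 15376) = sqrt(-16631) = I*sqrt(16631)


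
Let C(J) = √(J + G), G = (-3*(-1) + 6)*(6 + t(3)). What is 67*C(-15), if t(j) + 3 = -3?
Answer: 67*I*√15 ≈ 259.49*I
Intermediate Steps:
t(j) = -6 (t(j) = -3 - 3 = -6)
G = 0 (G = (-3*(-1) + 6)*(6 - 6) = (3 + 6)*0 = 9*0 = 0)
C(J) = √J (C(J) = √(J + 0) = √J)
67*C(-15) = 67*√(-15) = 67*(I*√15) = 67*I*√15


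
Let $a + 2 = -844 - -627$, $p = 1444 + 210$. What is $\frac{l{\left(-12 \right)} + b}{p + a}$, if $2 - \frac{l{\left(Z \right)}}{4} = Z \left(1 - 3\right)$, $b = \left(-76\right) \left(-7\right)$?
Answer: $\frac{444}{1435} \approx 0.30941$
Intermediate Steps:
$b = 532$
$p = 1654$
$l{\left(Z \right)} = 8 + 8 Z$ ($l{\left(Z \right)} = 8 - 4 Z \left(1 - 3\right) = 8 - 4 Z \left(-2\right) = 8 - 4 \left(- 2 Z\right) = 8 + 8 Z$)
$a = -219$ ($a = -2 - 217 = -219$)
$\frac{l{\left(-12 \right)} + b}{p + a} = \frac{\left(8 + 8 \left(-12\right)\right) + 532}{1654 - 219} = \frac{\left(8 - 96\right) + 532}{1435} = \left(-88 + 532\right) \frac{1}{1435} = 444 \cdot \frac{1}{1435} = \frac{444}{1435}$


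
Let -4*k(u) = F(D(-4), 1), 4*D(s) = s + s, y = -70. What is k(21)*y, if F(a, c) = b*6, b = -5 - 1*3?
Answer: -840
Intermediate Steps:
b = -8 (b = -5 - 3 = -8)
D(s) = s/2 (D(s) = (s + s)/4 = (2*s)/4 = s/2)
F(a, c) = -48 (F(a, c) = -8*6 = -48)
k(u) = 12 (k(u) = -¼*(-48) = 12)
k(21)*y = 12*(-70) = -840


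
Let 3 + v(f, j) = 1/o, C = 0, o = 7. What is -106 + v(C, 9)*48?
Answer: -1702/7 ≈ -243.14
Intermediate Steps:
v(f, j) = -20/7 (v(f, j) = -3 + 1/7 = -20/7)
-106 + v(C, 9)*48 = -106 - 20/7*48 = -106 - 960/7 = -1702/7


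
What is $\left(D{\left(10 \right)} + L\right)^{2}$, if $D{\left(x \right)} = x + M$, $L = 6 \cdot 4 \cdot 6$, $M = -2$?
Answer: $23104$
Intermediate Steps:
$L = 144$ ($L = 24 \cdot 6 = 144$)
$D{\left(x \right)} = -2 + x$ ($D{\left(x \right)} = x - 2 = -2 + x$)
$\left(D{\left(10 \right)} + L\right)^{2} = \left(\left(-2 + 10\right) + 144\right)^{2} = \left(8 + 144\right)^{2} = 152^{2} = 23104$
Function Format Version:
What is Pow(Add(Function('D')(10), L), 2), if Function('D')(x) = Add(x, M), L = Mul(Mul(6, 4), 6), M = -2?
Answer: 23104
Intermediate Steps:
L = 144 (L = Mul(24, 6) = 144)
Function('D')(x) = Add(-2, x) (Function('D')(x) = Add(x, -2) = Add(-2, x))
Pow(Add(Function('D')(10), L), 2) = Pow(Add(Add(-2, 10), 144), 2) = Pow(Add(8, 144), 2) = Pow(152, 2) = 23104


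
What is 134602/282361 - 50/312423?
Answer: 42038642596/88216070703 ≈ 0.47654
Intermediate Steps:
134602/282361 - 50/312423 = 42038642596/88216070703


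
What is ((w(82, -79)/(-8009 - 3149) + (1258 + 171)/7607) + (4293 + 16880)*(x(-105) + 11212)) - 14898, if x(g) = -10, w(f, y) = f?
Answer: 10065154915499248/42439453 ≈ 2.3717e+8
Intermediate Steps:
((w(82, -79)/(-8009 - 3149) + (1258 + 171)/7607) + (4293 + 16880)*(x(-105) + 11212)) - 14898 = ((82/(-8009 - 3149) + (1258 + 171)/7607) + (4293 + 16880)*(-10 + 11212)) - 14898 = ((82/(-11158) + 1429*(1/7607)) + 21173*11202) - 14898 = ((82*(-1/11158) + 1429/7607) + 237179946) - 14898 = ((-41/5579 + 1429/7607) + 237179946) - 14898 = (7660504/42439453 + 237179946) - 14898 = 10065787178470042/42439453 - 14898 = 10065154915499248/42439453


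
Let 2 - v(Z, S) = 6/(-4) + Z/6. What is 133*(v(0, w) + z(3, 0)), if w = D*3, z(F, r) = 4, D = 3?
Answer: 1995/2 ≈ 997.50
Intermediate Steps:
w = 9 (w = 3*3 = 9)
v(Z, S) = 7/2 - Z/6 (v(Z, S) = 2 - (6/(-4) + Z/6) = 2 - (6*(-¼) + Z*(⅙)) = 2 - (-3/2 + Z/6) = 2 + (3/2 - Z/6) = 7/2 - Z/6)
133*(v(0, w) + z(3, 0)) = 133*((7/2 - ⅙*0) + 4) = 133*((7/2 + 0) + 4) = 133*(7/2 + 4) = 133*(15/2) = 1995/2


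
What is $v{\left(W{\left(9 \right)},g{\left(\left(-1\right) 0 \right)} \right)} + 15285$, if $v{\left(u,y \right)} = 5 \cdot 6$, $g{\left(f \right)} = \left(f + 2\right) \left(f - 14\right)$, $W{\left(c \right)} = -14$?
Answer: $15315$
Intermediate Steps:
$g{\left(f \right)} = \left(-14 + f\right) \left(2 + f\right)$ ($g{\left(f \right)} = \left(2 + f\right) \left(-14 + f\right) = \left(-14 + f\right) \left(2 + f\right)$)
$v{\left(u,y \right)} = 30$
$v{\left(W{\left(9 \right)},g{\left(\left(-1\right) 0 \right)} \right)} + 15285 = 30 + 15285 = 15315$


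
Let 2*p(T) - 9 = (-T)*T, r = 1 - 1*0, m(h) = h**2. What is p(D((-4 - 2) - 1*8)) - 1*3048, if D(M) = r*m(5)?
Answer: -3356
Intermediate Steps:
r = 1 (r = 1 + 0 = 1)
D(M) = 25 (D(M) = 1*5**2 = 1*25 = 25)
p(T) = 9/2 - T**2/2 (p(T) = 9/2 + ((-T)*T)/2 = 9/2 + (-T**2)/2 = 9/2 - T**2/2)
p(D((-4 - 2) - 1*8)) - 1*3048 = (9/2 - 1/2*25**2) - 1*3048 = (9/2 - 1/2*625) - 3048 = (9/2 - 625/2) - 3048 = -308 - 3048 = -3356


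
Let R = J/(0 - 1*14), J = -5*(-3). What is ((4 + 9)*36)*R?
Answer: -3510/7 ≈ -501.43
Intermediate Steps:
J = 15
R = -15/14 (R = 15/(0 - 1*14) = 15/(0 - 14) = 15/(-14) = 15*(-1/14) = -15/14 ≈ -1.0714)
((4 + 9)*36)*R = ((4 + 9)*36)*(-15/14) = (13*36)*(-15/14) = 468*(-15/14) = -3510/7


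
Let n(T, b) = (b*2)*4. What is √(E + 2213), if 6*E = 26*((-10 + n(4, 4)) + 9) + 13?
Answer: √9398/2 ≈ 48.472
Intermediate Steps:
n(T, b) = 8*b (n(T, b) = (2*b)*4 = 8*b)
E = 273/2 (E = (26*((-10 + 8*4) + 9) + 13)/6 = (26*((-10 + 32) + 9) + 13)/6 = (26*(22 + 9) + 13)/6 = (26*31 + 13)/6 = (806 + 13)/6 = (⅙)*819 = 273/2 ≈ 136.50)
√(E + 2213) = √(273/2 + 2213) = √(4699/2) = √9398/2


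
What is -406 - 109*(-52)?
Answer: 5262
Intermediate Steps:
-406 - 109*(-52) = -406 + 5668 = 5262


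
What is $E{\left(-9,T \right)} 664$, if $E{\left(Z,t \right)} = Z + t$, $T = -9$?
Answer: $-11952$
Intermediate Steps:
$E{\left(-9,T \right)} 664 = \left(-9 - 9\right) 664 = \left(-18\right) 664 = -11952$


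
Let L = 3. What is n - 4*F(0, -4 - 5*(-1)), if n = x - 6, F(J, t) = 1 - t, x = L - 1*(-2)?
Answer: -1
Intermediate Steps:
x = 5 (x = 3 - 1*(-2) = 3 + 2 = 5)
n = -1 (n = 5 - 6 = -1)
n - 4*F(0, -4 - 5*(-1)) = -1 - 4*(1 - (-4 - 5*(-1))) = -1 - 4*(1 - (-4 + 5)) = -1 - 4*(1 - 1*1) = -1 - 4*(1 - 1) = -1 - 4*0 = -1 + 0 = -1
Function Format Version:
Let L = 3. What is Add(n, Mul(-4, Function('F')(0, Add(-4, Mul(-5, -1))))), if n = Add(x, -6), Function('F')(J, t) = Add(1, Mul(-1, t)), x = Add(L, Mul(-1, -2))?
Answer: -1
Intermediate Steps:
x = 5 (x = Add(3, Mul(-1, -2)) = Add(3, 2) = 5)
n = -1 (n = Add(5, -6) = -1)
Add(n, Mul(-4, Function('F')(0, Add(-4, Mul(-5, -1))))) = Add(-1, Mul(-4, Add(1, Mul(-1, Add(-4, Mul(-5, -1)))))) = Add(-1, Mul(-4, Add(1, Mul(-1, Add(-4, 5))))) = Add(-1, Mul(-4, Add(1, Mul(-1, 1)))) = Add(-1, Mul(-4, Add(1, -1))) = Add(-1, Mul(-4, 0)) = Add(-1, 0) = -1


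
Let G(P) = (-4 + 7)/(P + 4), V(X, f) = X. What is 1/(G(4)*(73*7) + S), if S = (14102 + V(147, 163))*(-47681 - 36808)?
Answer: -8/9631068555 ≈ -8.3064e-10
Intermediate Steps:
G(P) = 3/(4 + P)
S = -1203883761 (S = (14102 + 147)*(-47681 - 36808) = 14249*(-84489) = -1203883761)
1/(G(4)*(73*7) + S) = 1/((3/(4 + 4))*(73*7) - 1203883761) = 1/((3/8)*511 - 1203883761) = 1/(1533/8 - 1203883761) = 1/(-9631068555/8) = -8/9631068555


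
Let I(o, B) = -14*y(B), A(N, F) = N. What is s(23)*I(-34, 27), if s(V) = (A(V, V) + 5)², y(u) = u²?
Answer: -8001504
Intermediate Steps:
I(o, B) = -14*B²
s(V) = (5 + V)² (s(V) = (V + 5)² = (5 + V)²)
s(23)*I(-34, 27) = (5 + 23)²*(-14*27²) = 28²*(-14*729) = 784*(-10206) = -8001504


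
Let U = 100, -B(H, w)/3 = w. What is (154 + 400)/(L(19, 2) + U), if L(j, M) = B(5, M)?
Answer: 277/47 ≈ 5.8936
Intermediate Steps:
B(H, w) = -3*w
L(j, M) = -3*M
(154 + 400)/(L(19, 2) + U) = (154 + 400)/(-3*2 + 100) = 554/(-6 + 100) = 554/94 = 554*(1/94) = 277/47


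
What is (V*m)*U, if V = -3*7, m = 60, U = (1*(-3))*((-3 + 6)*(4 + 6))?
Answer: 113400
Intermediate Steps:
U = -90 (U = -9*10 = -3*30 = -90)
V = -21
(V*m)*U = -21*60*(-90) = -1260*(-90) = 113400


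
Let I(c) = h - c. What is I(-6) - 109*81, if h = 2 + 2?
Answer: -8819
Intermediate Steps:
h = 4
I(c) = 4 - c
I(-6) - 109*81 = (4 - 1*(-6)) - 109*81 = (4 + 6) - 8829 = 10 - 8829 = -8819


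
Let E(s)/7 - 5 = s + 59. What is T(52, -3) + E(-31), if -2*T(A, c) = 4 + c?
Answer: 461/2 ≈ 230.50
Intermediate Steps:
T(A, c) = -2 - c/2 (T(A, c) = -(4 + c)/2 = -2 - c/2)
E(s) = 448 + 7*s (E(s) = 35 + 7*(s + 59) = 35 + 7*(59 + s) = 35 + (413 + 7*s) = 448 + 7*s)
T(52, -3) + E(-31) = (-2 - ½*(-3)) + (448 + 7*(-31)) = (-2 + 3/2) + (448 - 217) = -½ + 231 = 461/2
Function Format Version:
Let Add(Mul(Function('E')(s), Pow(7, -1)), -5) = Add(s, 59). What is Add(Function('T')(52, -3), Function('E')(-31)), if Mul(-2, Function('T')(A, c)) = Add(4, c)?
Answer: Rational(461, 2) ≈ 230.50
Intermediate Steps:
Function('T')(A, c) = Add(-2, Mul(Rational(-1, 2), c)) (Function('T')(A, c) = Mul(Rational(-1, 2), Add(4, c)) = Add(-2, Mul(Rational(-1, 2), c)))
Function('E')(s) = Add(448, Mul(7, s)) (Function('E')(s) = Add(35, Mul(7, Add(s, 59))) = Add(35, Mul(7, Add(59, s))) = Add(35, Add(413, Mul(7, s))) = Add(448, Mul(7, s)))
Add(Function('T')(52, -3), Function('E')(-31)) = Add(Add(-2, Mul(Rational(-1, 2), -3)), Add(448, Mul(7, -31))) = Add(Add(-2, Rational(3, 2)), Add(448, -217)) = Add(Rational(-1, 2), 231) = Rational(461, 2)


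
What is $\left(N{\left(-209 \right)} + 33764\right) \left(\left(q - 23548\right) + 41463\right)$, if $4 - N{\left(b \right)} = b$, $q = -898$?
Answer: $578186609$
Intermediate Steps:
$N{\left(b \right)} = 4 - b$
$\left(N{\left(-209 \right)} + 33764\right) \left(\left(q - 23548\right) + 41463\right) = \left(\left(4 - -209\right) + 33764\right) \left(\left(-898 - 23548\right) + 41463\right) = \left(\left(4 + 209\right) + 33764\right) \left(\left(-898 - 23548\right) + 41463\right) = \left(213 + 33764\right) \left(-24446 + 41463\right) = 33977 \cdot 17017 = 578186609$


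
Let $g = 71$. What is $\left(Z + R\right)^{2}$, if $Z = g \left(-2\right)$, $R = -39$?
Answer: $32761$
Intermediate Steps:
$Z = -142$ ($Z = 71 \left(-2\right) = -142$)
$\left(Z + R\right)^{2} = \left(-142 - 39\right)^{2} = \left(-181\right)^{2} = 32761$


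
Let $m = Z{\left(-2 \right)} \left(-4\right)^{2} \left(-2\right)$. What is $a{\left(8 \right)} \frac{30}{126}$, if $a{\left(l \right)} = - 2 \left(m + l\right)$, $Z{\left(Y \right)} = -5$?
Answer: $-80$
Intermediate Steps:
$m = 160$ ($m = - 5 \left(-4\right)^{2} \left(-2\right) = \left(-5\right) 16 \left(-2\right) = \left(-80\right) \left(-2\right) = 160$)
$a{\left(l \right)} = -320 - 2 l$ ($a{\left(l \right)} = - 2 \left(160 + l\right) = -320 - 2 l$)
$a{\left(8 \right)} \frac{30}{126} = \left(-320 - 16\right) \frac{30}{126} = \left(-320 - 16\right) 30 \cdot \frac{1}{126} = \left(-336\right) \frac{5}{21} = -80$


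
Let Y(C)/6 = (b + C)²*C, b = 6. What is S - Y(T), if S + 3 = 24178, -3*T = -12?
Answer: 21775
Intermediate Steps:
T = 4 (T = -⅓*(-12) = 4)
S = 24175 (S = -3 + 24178 = 24175)
Y(C) = 6*C*(6 + C)² (Y(C) = 6*((6 + C)²*C) = 6*(C*(6 + C)²) = 6*C*(6 + C)²)
S - Y(T) = 24175 - 6*4*(6 + 4)² = 24175 - 6*4*10² = 24175 - 6*4*100 = 24175 - 1*2400 = 24175 - 2400 = 21775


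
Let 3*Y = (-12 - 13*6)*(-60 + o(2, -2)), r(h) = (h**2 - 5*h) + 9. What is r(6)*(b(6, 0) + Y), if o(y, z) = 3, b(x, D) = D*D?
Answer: 25650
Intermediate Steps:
b(x, D) = D**2
r(h) = 9 + h**2 - 5*h
Y = 1710 (Y = ((-12 - 13*6)*(-60 + 3))/3 = ((-12 - 78)*(-57))/3 = (-90*(-57))/3 = (1/3)*5130 = 1710)
r(6)*(b(6, 0) + Y) = (9 + 6**2 - 5*6)*(0**2 + 1710) = (9 + 36 - 30)*(0 + 1710) = 15*1710 = 25650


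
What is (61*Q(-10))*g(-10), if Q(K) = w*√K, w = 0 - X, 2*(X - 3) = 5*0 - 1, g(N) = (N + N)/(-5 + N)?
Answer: -610*I*√10/3 ≈ -643.0*I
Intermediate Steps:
g(N) = 2*N/(-5 + N) (g(N) = (2*N)/(-5 + N) = 2*N/(-5 + N))
X = 5/2 (X = 3 + (5*0 - 1)/2 = 3 + (0 - 1)/2 = 3 + (½)*(-1) = 3 - ½ = 5/2 ≈ 2.5000)
w = -5/2 (w = 0 - 1*5/2 = 0 - 5/2 = -5/2 ≈ -2.5000)
Q(K) = -5*√K/2
(61*Q(-10))*g(-10) = (61*(-5*I*√10/2))*(2*(-10)/(-5 - 10)) = (61*(-5*I*√10/2))*(2*(-10)/(-15)) = (61*(-5*I*√10/2))*(2*(-10)*(-1/15)) = -305*I*√10/2*(4/3) = -610*I*√10/3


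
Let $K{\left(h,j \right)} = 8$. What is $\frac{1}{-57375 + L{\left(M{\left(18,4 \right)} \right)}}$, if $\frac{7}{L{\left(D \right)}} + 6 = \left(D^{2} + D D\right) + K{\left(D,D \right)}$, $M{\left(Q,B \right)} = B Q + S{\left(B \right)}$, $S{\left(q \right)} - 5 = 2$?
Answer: $- \frac{12484}{716269493} \approx -1.7429 \cdot 10^{-5}$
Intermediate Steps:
$S{\left(q \right)} = 7$ ($S{\left(q \right)} = 5 + 2 = 7$)
$M{\left(Q,B \right)} = 7 + B Q$ ($M{\left(Q,B \right)} = B Q + 7 = 7 + B Q$)
$L{\left(D \right)} = \frac{7}{2 + 2 D^{2}}$ ($L{\left(D \right)} = \frac{7}{-6 + \left(\left(D^{2} + D D\right) + 8\right)} = \frac{7}{-6 + \left(\left(D^{2} + D^{2}\right) + 8\right)} = \frac{7}{-6 + \left(2 D^{2} + 8\right)} = \frac{7}{-6 + \left(8 + 2 D^{2}\right)} = \frac{7}{2 + 2 D^{2}}$)
$\frac{1}{-57375 + L{\left(M{\left(18,4 \right)} \right)}} = \frac{1}{-57375 + \frac{7}{2 \left(1 + \left(7 + 4 \cdot 18\right)^{2}\right)}} = \frac{1}{-57375 + \frac{7}{2 \left(1 + \left(7 + 72\right)^{2}\right)}} = \frac{1}{-57375 + \frac{7}{2 \left(1 + 79^{2}\right)}} = \frac{1}{-57375 + \frac{7}{2 \left(1 + 6241\right)}} = \frac{1}{-57375 + \frac{7}{2 \cdot 6242}} = \frac{1}{-57375 + \frac{7}{2} \cdot \frac{1}{6242}} = \frac{1}{-57375 + \frac{7}{12484}} = \frac{1}{- \frac{716269493}{12484}} = - \frac{12484}{716269493}$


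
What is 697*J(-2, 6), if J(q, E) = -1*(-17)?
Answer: 11849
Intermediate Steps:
J(q, E) = 17
697*J(-2, 6) = 697*17 = 11849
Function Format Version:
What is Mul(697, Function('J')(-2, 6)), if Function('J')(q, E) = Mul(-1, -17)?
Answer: 11849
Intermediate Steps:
Function('J')(q, E) = 17
Mul(697, Function('J')(-2, 6)) = Mul(697, 17) = 11849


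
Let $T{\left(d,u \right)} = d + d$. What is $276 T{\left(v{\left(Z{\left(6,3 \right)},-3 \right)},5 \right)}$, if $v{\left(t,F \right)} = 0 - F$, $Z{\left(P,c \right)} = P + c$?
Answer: $1656$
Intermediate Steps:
$v{\left(t,F \right)} = - F$
$T{\left(d,u \right)} = 2 d$
$276 T{\left(v{\left(Z{\left(6,3 \right)},-3 \right)},5 \right)} = 276 \cdot 2 \left(\left(-1\right) \left(-3\right)\right) = 276 \cdot 2 \cdot 3 = 276 \cdot 6 = 1656$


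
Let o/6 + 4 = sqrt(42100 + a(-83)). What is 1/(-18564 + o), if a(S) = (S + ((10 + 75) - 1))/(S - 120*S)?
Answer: -15299473/283139139021 - sqrt(4107070940777)/566278278042 ≈ -5.7614e-5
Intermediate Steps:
a(S) = -(84 + S)/(119*S) (a(S) = (S + (85 - 1))/((-119*S)) = (S + 84)*(-1/(119*S)) = (84 + S)*(-1/(119*S)) = -(84 + S)/(119*S))
o = -24 + 6*sqrt(4107070940777)/9877 (o = -24 + 6*sqrt(42100 + (1/119)*(-84 - 1*(-83))/(-83)) = -24 + 6*sqrt(42100 + (1/119)*(-1/83)*(-84 + 83)) = -24 + 6*sqrt(42100 + (1/119)*(-1/83)*(-1)) = -24 + 6*sqrt(42100 + 1/9877) = -24 + 6*sqrt(415821701/9877) = -24 + 6*(sqrt(4107070940777)/9877) = -24 + 6*sqrt(4107070940777)/9877 ≈ 1207.1)
1/(-18564 + o) = 1/(-18564 + (-24 + 6*sqrt(4107070940777)/9877)) = 1/(-18588 + 6*sqrt(4107070940777)/9877)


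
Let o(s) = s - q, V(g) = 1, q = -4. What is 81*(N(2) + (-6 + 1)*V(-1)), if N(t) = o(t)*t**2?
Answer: 1539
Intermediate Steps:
o(s) = 4 + s (o(s) = s - 1*(-4) = s + 4 = 4 + s)
N(t) = t**2*(4 + t) (N(t) = (4 + t)*t**2 = t**2*(4 + t))
81*(N(2) + (-6 + 1)*V(-1)) = 81*(2**2*(4 + 2) + (-6 + 1)*1) = 81*(4*6 - 5*1) = 81*(24 - 5) = 81*19 = 1539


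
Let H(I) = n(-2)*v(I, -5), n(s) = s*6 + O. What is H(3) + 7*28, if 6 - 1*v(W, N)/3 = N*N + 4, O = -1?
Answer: 1093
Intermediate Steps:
v(W, N) = 6 - 3*N**2 (v(W, N) = 18 - 3*(N*N + 4) = 18 - 3*(N**2 + 4) = 18 - 3*(4 + N**2) = 18 + (-12 - 3*N**2) = 6 - 3*N**2)
n(s) = -1 + 6*s (n(s) = s*6 - 1 = 6*s - 1 = -1 + 6*s)
H(I) = 897 (H(I) = (-1 + 6*(-2))*(6 - 3*(-5)**2) = (-1 - 12)*(6 - 3*25) = -13*(6 - 75) = -13*(-69) = 897)
H(3) + 7*28 = 897 + 7*28 = 897 + 196 = 1093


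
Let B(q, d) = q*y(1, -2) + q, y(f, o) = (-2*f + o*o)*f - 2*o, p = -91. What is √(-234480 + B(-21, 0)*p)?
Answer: 3*I*√24567 ≈ 470.22*I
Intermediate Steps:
y(f, o) = -2*o + f*(o² - 2*f) (y(f, o) = (-2*f + o²)*f - 2*o = (o² - 2*f)*f - 2*o = f*(o² - 2*f) - 2*o = -2*o + f*(o² - 2*f))
B(q, d) = 7*q (B(q, d) = q*(-2*(-2) - 2*1² + 1*(-2)²) + q = q*(4 - 2*1 + 1*4) + q = q*(4 - 2 + 4) + q = q*6 + q = 6*q + q = 7*q)
√(-234480 + B(-21, 0)*p) = √(-234480 + (7*(-21))*(-91)) = √(-234480 - 147*(-91)) = √(-234480 + 13377) = √(-221103) = 3*I*√24567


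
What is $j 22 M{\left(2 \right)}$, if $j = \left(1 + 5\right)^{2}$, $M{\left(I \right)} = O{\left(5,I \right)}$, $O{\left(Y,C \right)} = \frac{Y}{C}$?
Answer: $1980$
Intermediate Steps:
$M{\left(I \right)} = \frac{5}{I}$
$j = 36$ ($j = 6^{2} = 36$)
$j 22 M{\left(2 \right)} = 36 \cdot 22 \cdot \frac{5}{2} = 792 \cdot 5 \cdot \frac{1}{2} = 792 \cdot \frac{5}{2} = 1980$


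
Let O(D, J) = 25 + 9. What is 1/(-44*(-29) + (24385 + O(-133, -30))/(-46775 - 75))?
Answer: 46850/59756181 ≈ 0.00078402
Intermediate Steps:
O(D, J) = 34
1/(-44*(-29) + (24385 + O(-133, -30))/(-46775 - 75)) = 1/(-44*(-29) + (24385 + 34)/(-46775 - 75)) = 1/(1276 + 24419/(-46850)) = 1/(1276 + 24419*(-1/46850)) = 1/(1276 - 24419/46850) = 1/(59756181/46850) = 46850/59756181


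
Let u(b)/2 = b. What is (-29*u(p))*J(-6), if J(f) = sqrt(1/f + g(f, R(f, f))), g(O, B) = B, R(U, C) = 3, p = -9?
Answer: 87*sqrt(102) ≈ 878.66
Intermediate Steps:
u(b) = 2*b
J(f) = sqrt(3 + 1/f) (J(f) = sqrt(1/f + 3) = sqrt(3 + 1/f))
(-29*u(p))*J(-6) = (-58*(-9))*sqrt(3 + 1/(-6)) = (-29*(-18))*sqrt(3 - 1/6) = 522*sqrt(17/6) = 522*(sqrt(102)/6) = 87*sqrt(102)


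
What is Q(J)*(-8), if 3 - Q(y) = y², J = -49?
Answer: 19184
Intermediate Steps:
Q(y) = 3 - y²
Q(J)*(-8) = (3 - 1*(-49)²)*(-8) = (3 - 1*2401)*(-8) = (3 - 2401)*(-8) = -2398*(-8) = 19184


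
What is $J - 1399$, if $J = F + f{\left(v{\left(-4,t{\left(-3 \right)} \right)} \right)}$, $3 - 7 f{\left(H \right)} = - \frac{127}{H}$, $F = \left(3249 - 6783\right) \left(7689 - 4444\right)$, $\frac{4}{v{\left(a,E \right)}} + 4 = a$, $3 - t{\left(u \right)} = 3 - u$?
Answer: $- \frac{80284854}{7} \approx -1.1469 \cdot 10^{7}$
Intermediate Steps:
$t{\left(u \right)} = u$ ($t{\left(u \right)} = 3 - \left(3 - u\right) = 3 + \left(-3 + u\right) = u$)
$v{\left(a,E \right)} = \frac{4}{-4 + a}$
$F = -11467830$ ($F = \left(-3534\right) 3245 = -11467830$)
$f{\left(H \right)} = \frac{3}{7} + \frac{127}{7 H}$ ($f{\left(H \right)} = \frac{3}{7} - \frac{\left(-127\right) \frac{1}{H}}{7} = \frac{3}{7} + \frac{127}{7 H}$)
$J = - \frac{80275061}{7}$ ($J = -11467830 + \frac{127 + 3 \frac{4}{-4 - 4}}{7 \frac{4}{-4 - 4}} = -11467830 + \frac{127 + 3 \frac{4}{-8}}{7 \frac{4}{-8}} = -11467830 + \frac{127 + 3 \cdot 4 \left(- \frac{1}{8}\right)}{7 \cdot 4 \left(- \frac{1}{8}\right)} = -11467830 + \frac{127 + 3 \left(- \frac{1}{2}\right)}{7 \left(- \frac{1}{2}\right)} = -11467830 + \frac{1}{7} \left(-2\right) \left(127 - \frac{3}{2}\right) = -11467830 + \frac{1}{7} \left(-2\right) \frac{251}{2} = -11467830 - \frac{251}{7} = - \frac{80275061}{7} \approx -1.1468 \cdot 10^{7}$)
$J - 1399 = - \frac{80275061}{7} - 1399 = - \frac{80284854}{7}$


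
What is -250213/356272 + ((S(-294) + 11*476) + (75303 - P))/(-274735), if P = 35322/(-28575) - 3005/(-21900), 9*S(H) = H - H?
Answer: -22583333354181113/22686226910158000 ≈ -0.99546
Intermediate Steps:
S(H) = 0 (S(H) = (H - H)/9 = (1/9)*0 = 0)
P = -1018791/927100 (P = 35322*(-1/28575) - 3005*(-1/21900) = -11774/9525 + 601/4380 = -1018791/927100 ≈ -1.0989)
-250213/356272 + ((S(-294) + 11*476) + (75303 - P))/(-274735) = -250213/356272 + ((0 + 11*476) + (75303 - 1*(-1018791/927100)))/(-274735) = -250213*1/356272 + ((0 + 5236) + (75303 + 1018791/927100))*(-1/274735) = -250213/356272 + (5236 + 69814430091/927100)*(-1/274735) = -250213/356272 + (74668725691/927100)*(-1/274735) = -250213/356272 - 74668725691/254706818500 = -22583333354181113/22686226910158000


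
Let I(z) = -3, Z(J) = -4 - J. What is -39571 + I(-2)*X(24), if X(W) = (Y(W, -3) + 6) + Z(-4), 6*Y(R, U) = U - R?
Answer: -79151/2 ≈ -39576.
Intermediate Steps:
Y(R, U) = -R/6 + U/6 (Y(R, U) = (U - R)/6 = -R/6 + U/6)
X(W) = 11/2 - W/6 (X(W) = ((-W/6 + (1/6)*(-3)) + 6) + (-4 - 1*(-4)) = ((-W/6 - 1/2) + 6) + (-4 + 4) = ((-1/2 - W/6) + 6) + 0 = (11/2 - W/6) + 0 = 11/2 - W/6)
-39571 + I(-2)*X(24) = -39571 - 3*(11/2 - 1/6*24) = -39571 - 3*(11/2 - 4) = -39571 - 3*3/2 = -39571 - 9/2 = -79151/2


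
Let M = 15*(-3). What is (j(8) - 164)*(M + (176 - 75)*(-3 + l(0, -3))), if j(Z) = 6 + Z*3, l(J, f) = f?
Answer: 87234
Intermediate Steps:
M = -45
j(Z) = 6 + 3*Z
(j(8) - 164)*(M + (176 - 75)*(-3 + l(0, -3))) = ((6 + 3*8) - 164)*(-45 + (176 - 75)*(-3 - 3)) = ((6 + 24) - 164)*(-45 + 101*(-6)) = (30 - 164)*(-45 - 606) = -134*(-651) = 87234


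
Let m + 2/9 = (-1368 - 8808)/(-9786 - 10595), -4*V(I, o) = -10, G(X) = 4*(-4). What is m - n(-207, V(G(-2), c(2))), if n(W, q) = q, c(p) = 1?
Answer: -815501/366858 ≈ -2.2229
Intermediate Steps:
G(X) = -16
V(I, o) = 5/2 (V(I, o) = -1/4*(-10) = 5/2)
m = 50822/183429 (m = -2/9 + (-1368 - 8808)/(-9786 - 10595) = -2/9 - 10176/(-20381) = -2/9 - 10176*(-1/20381) = -2/9 + 10176/20381 = 50822/183429 ≈ 0.27707)
m - n(-207, V(G(-2), c(2))) = 50822/183429 - 1*5/2 = 50822/183429 - 5/2 = -815501/366858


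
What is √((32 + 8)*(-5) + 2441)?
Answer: 3*√249 ≈ 47.339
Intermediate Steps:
√((32 + 8)*(-5) + 2441) = √(40*(-5) + 2441) = √(-200 + 2441) = √2241 = 3*√249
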